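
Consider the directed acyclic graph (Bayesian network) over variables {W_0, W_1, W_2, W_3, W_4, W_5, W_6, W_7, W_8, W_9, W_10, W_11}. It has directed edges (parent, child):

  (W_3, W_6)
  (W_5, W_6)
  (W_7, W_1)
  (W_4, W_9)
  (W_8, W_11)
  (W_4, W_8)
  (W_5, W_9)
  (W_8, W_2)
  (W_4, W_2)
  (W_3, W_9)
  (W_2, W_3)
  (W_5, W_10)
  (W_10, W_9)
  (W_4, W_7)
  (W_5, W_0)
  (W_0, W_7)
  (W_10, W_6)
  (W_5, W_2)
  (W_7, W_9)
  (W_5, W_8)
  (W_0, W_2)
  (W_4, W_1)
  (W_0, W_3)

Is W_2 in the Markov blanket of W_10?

A node's Markov blanket = Pa ∪ Ch ∪ (parents of Ch other than the node itself).
Parents of W_10: W_5.
W_10 has children W_6, W_9.
Parents of each child, excluding W_10:
  parents(W_6) \ {W_10} = {W_3, W_5}.
  W_9 also has parents W_3, W_4, W_5, W_7.
MB(W_10) = {W_3, W_4, W_5, W_6, W_7, W_9}; W_2 is not in this set.

No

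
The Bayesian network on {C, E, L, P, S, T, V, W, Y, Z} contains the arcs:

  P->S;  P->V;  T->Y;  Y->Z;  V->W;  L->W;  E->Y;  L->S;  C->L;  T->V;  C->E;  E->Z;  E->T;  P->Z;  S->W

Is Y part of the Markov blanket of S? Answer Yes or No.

No

By definition, MB(S) is built from S's parents, S's children, and the co-parents of S.
Children of S: W.
Parents of S: L, P.
Other parents of S's children:
  W: L, V
MB(S) = {L, P, V, W}; Y is not in this set.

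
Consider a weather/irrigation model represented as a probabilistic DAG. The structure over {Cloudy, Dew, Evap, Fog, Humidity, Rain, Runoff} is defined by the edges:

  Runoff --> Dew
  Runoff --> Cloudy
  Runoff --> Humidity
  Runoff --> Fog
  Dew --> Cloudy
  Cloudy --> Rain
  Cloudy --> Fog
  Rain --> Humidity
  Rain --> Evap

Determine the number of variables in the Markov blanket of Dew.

2

Children of Dew: Cloudy.
Parents of Dew: Runoff.
Parents of each child, excluding Dew:
  Cloudy: Runoff
MB(Dew) = {Cloudy, Runoff}, which has 2 nodes.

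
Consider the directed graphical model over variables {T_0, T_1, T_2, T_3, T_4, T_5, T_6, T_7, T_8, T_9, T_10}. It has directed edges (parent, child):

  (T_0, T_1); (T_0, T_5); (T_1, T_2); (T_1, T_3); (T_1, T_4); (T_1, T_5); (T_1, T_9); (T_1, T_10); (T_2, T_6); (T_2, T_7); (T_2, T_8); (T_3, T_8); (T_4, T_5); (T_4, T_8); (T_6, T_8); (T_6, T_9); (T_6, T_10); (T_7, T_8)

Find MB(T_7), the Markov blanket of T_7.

The Markov blanket of a node is its parents, its children, and the other parents of its children.
Pa(T_7) = {T_2}.
T_7 has child T_8.
For each child, the remaining parents (spouses of T_7):
  T_8: T_2, T_3, T_4, T_6
Taking the union gives {T_2, T_3, T_4, T_6, T_8}.

{T_2, T_3, T_4, T_6, T_8}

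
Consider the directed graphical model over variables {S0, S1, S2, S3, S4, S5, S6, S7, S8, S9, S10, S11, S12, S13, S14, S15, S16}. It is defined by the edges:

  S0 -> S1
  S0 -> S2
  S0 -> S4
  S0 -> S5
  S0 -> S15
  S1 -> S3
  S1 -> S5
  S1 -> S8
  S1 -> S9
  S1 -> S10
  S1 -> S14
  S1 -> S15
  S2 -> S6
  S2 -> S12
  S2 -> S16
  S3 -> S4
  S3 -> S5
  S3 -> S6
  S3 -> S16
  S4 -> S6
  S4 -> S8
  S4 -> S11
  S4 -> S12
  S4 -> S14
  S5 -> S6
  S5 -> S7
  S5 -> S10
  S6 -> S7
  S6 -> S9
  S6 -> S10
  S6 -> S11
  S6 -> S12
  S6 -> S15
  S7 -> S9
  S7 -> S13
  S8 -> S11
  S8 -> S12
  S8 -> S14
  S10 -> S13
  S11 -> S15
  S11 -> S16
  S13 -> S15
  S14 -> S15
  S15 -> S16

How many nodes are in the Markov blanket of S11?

Parents of S11: S4, S6, S8.
S11 has children S15, S16.
Co-parents of S11 (other parents of its children):
  S15 also has parents S0, S1, S6, S13, S14.
  S16's other parents are S2, S3, S15.
MB(S11) = {S0, S1, S2, S3, S4, S6, S8, S13, S14, S15, S16}, which has 11 nodes.

11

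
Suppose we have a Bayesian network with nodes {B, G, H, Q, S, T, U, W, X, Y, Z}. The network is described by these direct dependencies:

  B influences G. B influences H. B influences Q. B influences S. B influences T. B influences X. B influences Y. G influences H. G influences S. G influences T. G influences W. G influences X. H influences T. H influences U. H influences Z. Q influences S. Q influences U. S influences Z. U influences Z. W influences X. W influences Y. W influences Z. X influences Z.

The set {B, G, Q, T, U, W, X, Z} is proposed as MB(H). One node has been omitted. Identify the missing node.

By definition, MB(H) is built from H's parents, H's children, and the co-parents of H.
H's children: T, U, Z.
Pa(H) = {B, G}.
Parents of each child, excluding H:
  T also has parents B, G.
  U also has parent Q.
  Z also has parents S, U, W, X.
MB(H) = {B, G, Q, S, T, U, W, X, Z}.
Comparing with the claimed set, S is missing.

S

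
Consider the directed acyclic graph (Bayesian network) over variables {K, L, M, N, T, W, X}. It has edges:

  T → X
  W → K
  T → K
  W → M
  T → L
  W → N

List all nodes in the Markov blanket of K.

K has parents T, W.
K has no children.
K has no children, so there are no co-parents.
Taking the union gives {T, W}.

{T, W}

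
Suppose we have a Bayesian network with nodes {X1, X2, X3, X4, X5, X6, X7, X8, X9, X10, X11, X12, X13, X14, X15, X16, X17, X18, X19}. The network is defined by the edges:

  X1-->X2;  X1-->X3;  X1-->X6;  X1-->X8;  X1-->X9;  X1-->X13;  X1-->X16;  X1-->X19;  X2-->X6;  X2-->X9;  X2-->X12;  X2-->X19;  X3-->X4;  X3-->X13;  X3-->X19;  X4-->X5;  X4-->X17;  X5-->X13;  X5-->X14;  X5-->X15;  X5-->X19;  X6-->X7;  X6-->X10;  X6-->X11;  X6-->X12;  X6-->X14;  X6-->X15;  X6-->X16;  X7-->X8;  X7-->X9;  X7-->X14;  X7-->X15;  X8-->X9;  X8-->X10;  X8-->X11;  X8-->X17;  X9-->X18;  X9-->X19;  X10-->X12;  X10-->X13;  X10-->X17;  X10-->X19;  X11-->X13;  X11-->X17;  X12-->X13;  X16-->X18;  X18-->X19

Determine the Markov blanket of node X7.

A node's Markov blanket = Pa ∪ Ch ∪ (parents of Ch other than the node itself).
Parents of X7: X6.
X7's children: X8, X9, X14, X15.
Parents of each child, excluding X7:
  X8: X1
  X9: X1, X2, X8
  X14: X5, X6
  X15: X5, X6
So the Markov blanket of X7 is {X1, X2, X5, X6, X8, X9, X14, X15}.

{X1, X2, X5, X6, X8, X9, X14, X15}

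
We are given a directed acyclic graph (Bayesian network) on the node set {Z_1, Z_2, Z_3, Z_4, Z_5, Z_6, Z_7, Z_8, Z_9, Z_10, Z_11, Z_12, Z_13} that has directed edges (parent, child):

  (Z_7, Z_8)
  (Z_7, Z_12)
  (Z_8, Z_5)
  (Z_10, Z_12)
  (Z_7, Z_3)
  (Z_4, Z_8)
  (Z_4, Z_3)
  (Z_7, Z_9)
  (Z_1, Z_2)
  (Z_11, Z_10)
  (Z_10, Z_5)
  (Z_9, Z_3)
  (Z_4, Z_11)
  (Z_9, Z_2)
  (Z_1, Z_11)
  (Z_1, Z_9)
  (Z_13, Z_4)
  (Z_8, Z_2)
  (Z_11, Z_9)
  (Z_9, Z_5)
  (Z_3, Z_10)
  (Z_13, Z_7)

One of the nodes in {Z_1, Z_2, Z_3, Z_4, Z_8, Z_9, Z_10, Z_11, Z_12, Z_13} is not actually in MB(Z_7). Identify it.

Z_2

By definition, MB(Z_7) is built from Z_7's parents, Z_7's children, and the co-parents of Z_7.
Parents of Z_7: Z_13.
Z_7's children: Z_3, Z_8, Z_9, Z_12.
Parents of each child, excluding Z_7:
  parents(Z_9) \ {Z_7} = {Z_1, Z_11}.
  Z_3 also has parents Z_4, Z_9.
  Z_8's other parent is Z_4.
  parents(Z_12) \ {Z_7} = {Z_10}.
MB(Z_7) = {Z_1, Z_3, Z_4, Z_8, Z_9, Z_10, Z_11, Z_12, Z_13}.
Z_2 is neither a parent, child, nor co-parent of Z_7, so it does not belong.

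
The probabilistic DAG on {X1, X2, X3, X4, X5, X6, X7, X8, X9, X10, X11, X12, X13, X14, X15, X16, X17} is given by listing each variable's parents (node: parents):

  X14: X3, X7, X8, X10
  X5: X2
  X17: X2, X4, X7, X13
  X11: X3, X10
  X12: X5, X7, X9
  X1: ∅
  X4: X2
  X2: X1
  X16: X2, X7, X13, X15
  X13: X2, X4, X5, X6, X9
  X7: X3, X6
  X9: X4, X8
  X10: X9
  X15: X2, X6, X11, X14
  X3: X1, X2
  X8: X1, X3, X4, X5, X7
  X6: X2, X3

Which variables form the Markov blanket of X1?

{X2, X3, X4, X5, X7, X8}

Children of X1: X2, X3, X8.
X1 has no parents.
For each child, the remaining parents (spouses of X1):
  X2: no additional parents.
  X3 also has parent X2.
  parents(X8) \ {X1} = {X3, X4, X5, X7}.
So the Markov blanket of X1 is {X2, X3, X4, X5, X7, X8}.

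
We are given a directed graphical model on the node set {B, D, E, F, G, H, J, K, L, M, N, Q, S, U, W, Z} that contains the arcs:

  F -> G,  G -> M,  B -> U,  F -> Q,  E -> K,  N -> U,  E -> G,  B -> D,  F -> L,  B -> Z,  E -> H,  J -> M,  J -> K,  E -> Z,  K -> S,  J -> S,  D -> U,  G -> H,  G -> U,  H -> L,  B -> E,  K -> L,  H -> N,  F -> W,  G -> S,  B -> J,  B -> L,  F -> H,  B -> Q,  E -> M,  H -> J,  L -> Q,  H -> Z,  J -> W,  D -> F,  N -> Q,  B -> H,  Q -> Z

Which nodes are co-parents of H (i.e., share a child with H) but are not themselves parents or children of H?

Children of H: J, L, N, Z.
  J: B
  L: B, F, K
  N: —
  Z: B, E, Q
Excluding nodes already adjacent to H (B, E, F, G, J, L, N, Z), the co-parent-only contribution is {K, Q}.

{K, Q}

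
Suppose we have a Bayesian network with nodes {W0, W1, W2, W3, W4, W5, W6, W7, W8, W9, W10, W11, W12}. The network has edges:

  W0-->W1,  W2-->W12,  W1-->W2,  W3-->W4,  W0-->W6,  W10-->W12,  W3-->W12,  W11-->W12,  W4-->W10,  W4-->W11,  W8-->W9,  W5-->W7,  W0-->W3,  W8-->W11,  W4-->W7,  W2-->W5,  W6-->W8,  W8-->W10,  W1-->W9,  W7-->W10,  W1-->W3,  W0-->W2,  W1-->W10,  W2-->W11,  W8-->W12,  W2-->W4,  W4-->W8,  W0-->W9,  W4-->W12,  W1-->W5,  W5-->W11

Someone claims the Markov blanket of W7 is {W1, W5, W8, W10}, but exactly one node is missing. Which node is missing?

W4

Recall MB(v) = parents ∪ children ∪ spouses, where spouses are the other parents of v's children.
W7 has parents W4, W5.
Children of W7: W10.
Parents of each child, excluding W7:
  W10: W1, W4, W8
MB(W7) = {W1, W4, W5, W8, W10}.
Comparing with the claimed set, W4 is missing.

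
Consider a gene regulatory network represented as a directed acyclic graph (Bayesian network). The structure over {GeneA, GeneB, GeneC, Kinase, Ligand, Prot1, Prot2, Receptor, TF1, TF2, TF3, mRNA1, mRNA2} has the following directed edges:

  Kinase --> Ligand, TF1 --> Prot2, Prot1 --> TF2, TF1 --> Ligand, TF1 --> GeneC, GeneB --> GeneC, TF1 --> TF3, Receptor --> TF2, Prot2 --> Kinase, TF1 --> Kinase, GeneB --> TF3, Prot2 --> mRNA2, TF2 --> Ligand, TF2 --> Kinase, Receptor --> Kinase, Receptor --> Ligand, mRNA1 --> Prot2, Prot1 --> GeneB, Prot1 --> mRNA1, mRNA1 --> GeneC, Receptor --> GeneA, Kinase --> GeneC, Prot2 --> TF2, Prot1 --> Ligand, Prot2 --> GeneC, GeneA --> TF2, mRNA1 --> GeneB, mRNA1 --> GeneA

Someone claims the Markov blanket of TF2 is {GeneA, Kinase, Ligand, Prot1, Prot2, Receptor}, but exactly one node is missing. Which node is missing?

Parents of TF2: GeneA, Prot1, Prot2, Receptor.
TF2 has children Kinase, Ligand.
Co-parents of TF2 (other parents of its children):
  Kinase's other parents are Prot2, Receptor, TF1.
  parents(Ligand) \ {TF2} = {Kinase, Prot1, Receptor, TF1}.
MB(TF2) = {GeneA, Kinase, Ligand, Prot1, Prot2, Receptor, TF1}.
Comparing with the claimed set, TF1 is missing.

TF1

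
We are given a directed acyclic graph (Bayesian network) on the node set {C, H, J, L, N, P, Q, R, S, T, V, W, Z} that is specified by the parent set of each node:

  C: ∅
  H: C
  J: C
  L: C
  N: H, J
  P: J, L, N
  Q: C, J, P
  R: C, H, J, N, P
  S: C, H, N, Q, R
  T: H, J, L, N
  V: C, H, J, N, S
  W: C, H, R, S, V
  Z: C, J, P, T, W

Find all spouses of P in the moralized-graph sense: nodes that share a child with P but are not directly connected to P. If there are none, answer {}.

Children of P: Q, R, Z.
  Q: C, J
  R: C, H, J, N
  Z: C, J, T, W
Excluding nodes already adjacent to P (J, L, N, Q, R, Z), the co-parent-only contribution is {C, H, T, W}.

{C, H, T, W}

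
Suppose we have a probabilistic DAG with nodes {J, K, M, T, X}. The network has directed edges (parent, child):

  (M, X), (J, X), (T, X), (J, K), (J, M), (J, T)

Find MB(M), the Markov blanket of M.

Children of M: X.
M's parents: J.
Co-parents of M (other parents of its children):
  X: J, T
Taking the union gives {J, T, X}.

{J, T, X}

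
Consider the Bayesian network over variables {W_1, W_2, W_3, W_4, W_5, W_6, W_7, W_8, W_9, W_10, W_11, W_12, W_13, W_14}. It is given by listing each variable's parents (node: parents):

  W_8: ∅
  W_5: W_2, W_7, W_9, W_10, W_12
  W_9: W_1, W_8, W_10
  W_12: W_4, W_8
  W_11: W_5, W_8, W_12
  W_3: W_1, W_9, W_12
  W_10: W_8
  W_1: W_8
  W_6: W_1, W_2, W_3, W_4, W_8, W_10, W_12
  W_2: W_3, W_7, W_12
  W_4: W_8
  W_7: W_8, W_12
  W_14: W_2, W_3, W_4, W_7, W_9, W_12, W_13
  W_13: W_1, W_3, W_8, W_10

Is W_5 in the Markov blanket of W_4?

No

Children of W_4: W_6, W_12, W_14.
Parents of W_4: W_8.
Co-parents of W_4 (other parents of its children):
  W_12 also has parent W_8.
  parents(W_14) \ {W_4} = {W_2, W_3, W_7, W_9, W_12, W_13}.
  W_6 also has parents W_1, W_2, W_3, W_8, W_10, W_12.
MB(W_4) = {W_1, W_2, W_3, W_6, W_7, W_8, W_9, W_10, W_12, W_13, W_14}; W_5 is not in this set.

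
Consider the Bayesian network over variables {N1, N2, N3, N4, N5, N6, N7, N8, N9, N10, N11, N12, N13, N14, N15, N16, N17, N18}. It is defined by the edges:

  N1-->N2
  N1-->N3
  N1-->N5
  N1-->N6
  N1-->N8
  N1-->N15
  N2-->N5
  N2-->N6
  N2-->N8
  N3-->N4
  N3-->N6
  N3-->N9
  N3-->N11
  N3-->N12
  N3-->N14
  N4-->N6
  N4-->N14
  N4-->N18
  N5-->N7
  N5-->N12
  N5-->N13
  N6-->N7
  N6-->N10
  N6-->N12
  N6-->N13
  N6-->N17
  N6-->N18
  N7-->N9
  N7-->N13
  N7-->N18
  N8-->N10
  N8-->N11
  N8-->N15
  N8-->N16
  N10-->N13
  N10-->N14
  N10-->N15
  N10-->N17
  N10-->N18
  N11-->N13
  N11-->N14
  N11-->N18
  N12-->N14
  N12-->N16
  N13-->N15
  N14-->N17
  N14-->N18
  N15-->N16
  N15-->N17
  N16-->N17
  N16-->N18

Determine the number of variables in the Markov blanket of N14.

11

Parents of N14: N3, N4, N10, N11, N12.
N14 has children N17, N18.
Other parents of N14's children:
  N17 also has parents N6, N10, N15, N16.
  parents(N18) \ {N14} = {N4, N6, N7, N10, N11, N16}.
MB(N14) = {N3, N4, N6, N7, N10, N11, N12, N15, N16, N17, N18}, which has 11 nodes.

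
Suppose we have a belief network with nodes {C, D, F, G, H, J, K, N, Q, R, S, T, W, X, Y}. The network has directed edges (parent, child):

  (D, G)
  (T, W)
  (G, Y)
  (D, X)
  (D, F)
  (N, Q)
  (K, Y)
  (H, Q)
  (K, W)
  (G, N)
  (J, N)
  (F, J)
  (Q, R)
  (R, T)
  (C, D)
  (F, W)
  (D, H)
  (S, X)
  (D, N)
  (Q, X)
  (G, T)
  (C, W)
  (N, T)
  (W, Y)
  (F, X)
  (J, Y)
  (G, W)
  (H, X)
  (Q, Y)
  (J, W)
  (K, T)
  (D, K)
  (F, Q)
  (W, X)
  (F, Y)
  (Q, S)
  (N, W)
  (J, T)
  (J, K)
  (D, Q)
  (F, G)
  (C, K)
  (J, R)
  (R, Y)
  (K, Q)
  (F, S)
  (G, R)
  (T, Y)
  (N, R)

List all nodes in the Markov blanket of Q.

{D, F, G, H, J, K, N, R, S, T, W, X, Y}

A node's Markov blanket = Pa ∪ Ch ∪ (parents of Ch other than the node itself).
Parents of Q: D, F, H, K, N.
Q has children R, S, X, Y.
Parents of each child, excluding Q:
  R also has parents G, J, N.
  parents(S) \ {Q} = {F}.
  X's other parents are D, F, H, S, W.
  parents(Y) \ {Q} = {F, G, J, K, R, T, W}.
Union: {D, F, H, K, N} ∪ {R, S, X, Y} ∪ {D, F, G, H, J, K, N, R, S, T, W} = {D, F, G, H, J, K, N, R, S, T, W, X, Y}.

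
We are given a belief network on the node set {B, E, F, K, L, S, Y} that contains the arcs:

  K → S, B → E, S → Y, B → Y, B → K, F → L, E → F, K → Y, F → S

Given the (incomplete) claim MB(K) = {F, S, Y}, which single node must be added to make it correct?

B

By definition, MB(K) is built from K's parents, K's children, and the co-parents of K.
K's children: S, Y.
K's parents: B.
For each child, the remaining parents (spouses of K):
  S's other parent is F.
  Y's other parents are B, S.
MB(K) = {B, F, S, Y}.
Comparing with the claimed set, B is missing.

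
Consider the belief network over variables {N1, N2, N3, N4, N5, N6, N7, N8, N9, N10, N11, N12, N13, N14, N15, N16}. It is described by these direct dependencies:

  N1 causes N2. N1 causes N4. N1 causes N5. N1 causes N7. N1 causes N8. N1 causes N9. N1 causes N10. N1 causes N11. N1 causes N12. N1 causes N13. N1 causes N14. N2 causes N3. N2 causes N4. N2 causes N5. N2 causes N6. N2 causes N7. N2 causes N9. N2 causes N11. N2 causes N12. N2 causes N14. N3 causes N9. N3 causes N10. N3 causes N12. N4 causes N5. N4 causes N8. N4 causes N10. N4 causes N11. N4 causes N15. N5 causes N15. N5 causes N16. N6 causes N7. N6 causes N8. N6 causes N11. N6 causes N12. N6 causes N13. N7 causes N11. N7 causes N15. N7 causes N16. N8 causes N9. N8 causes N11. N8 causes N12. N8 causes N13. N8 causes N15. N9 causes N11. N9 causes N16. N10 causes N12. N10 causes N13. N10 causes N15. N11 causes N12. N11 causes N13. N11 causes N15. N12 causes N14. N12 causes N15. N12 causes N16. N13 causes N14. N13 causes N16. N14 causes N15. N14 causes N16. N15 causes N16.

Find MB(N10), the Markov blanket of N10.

{N1, N2, N3, N4, N5, N6, N7, N8, N11, N12, N13, N14, N15}

By definition, MB(N10) is built from N10's parents, N10's children, and the co-parents of N10.
N10 has children N12, N13, N15.
N10 has parents N1, N3, N4.
For each child, the remaining parents (spouses of N10):
  N12 also has parents N1, N2, N3, N6, N8, N11.
  parents(N13) \ {N10} = {N1, N6, N8, N11}.
  N15 also has parents N4, N5, N7, N8, N11, N12, N14.
Union: {N1, N3, N4} ∪ {N12, N13, N15} ∪ {N1, N2, N3, N4, N5, N6, N7, N8, N11, N12, N14} = {N1, N2, N3, N4, N5, N6, N7, N8, N11, N12, N13, N14, N15}.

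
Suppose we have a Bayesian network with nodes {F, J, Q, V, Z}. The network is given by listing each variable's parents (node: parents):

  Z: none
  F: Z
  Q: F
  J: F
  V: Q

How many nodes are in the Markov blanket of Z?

1

Recall MB(v) = parents ∪ children ∪ spouses, where spouses are the other parents of v's children.
Z's children: F.
Pa(Z) = {}.
Other parents of Z's children:
  F: —
MB(Z) = {F}, which has 1 node.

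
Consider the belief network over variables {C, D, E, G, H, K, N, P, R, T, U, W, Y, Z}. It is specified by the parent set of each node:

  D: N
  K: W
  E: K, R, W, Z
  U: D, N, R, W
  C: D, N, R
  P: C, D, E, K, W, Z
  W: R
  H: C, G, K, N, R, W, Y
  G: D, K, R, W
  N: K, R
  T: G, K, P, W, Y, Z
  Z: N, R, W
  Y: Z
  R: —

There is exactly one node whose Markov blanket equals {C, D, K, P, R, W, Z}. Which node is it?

E

The target node must have every member of {C, D, K, P, R, W, Z} as a parent, child, or co-parent, and no others.
Parents of E: K, R, W, Z; children: P; co-parents: C, D, K, W, Z.
These exactly cover the given set, so the node is E.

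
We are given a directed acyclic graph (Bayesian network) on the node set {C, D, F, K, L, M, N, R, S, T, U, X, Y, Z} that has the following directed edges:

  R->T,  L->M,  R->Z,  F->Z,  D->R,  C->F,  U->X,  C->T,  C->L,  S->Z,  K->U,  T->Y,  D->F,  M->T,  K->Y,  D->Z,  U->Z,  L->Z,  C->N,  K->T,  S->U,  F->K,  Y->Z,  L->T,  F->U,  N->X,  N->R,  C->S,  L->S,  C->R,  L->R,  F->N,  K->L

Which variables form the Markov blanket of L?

{C, D, F, K, M, N, R, S, T, U, Y, Z}

L has parents C, K.
Children of L: M, R, S, T, Z.
For each child, the remaining parents (spouses of L):
  M: —
  R: C, D, N
  S: C
  T: C, K, M, R
  Z: D, F, R, S, U, Y
MB(L) = {C, D, F, K, M, N, R, S, T, U, Y, Z}.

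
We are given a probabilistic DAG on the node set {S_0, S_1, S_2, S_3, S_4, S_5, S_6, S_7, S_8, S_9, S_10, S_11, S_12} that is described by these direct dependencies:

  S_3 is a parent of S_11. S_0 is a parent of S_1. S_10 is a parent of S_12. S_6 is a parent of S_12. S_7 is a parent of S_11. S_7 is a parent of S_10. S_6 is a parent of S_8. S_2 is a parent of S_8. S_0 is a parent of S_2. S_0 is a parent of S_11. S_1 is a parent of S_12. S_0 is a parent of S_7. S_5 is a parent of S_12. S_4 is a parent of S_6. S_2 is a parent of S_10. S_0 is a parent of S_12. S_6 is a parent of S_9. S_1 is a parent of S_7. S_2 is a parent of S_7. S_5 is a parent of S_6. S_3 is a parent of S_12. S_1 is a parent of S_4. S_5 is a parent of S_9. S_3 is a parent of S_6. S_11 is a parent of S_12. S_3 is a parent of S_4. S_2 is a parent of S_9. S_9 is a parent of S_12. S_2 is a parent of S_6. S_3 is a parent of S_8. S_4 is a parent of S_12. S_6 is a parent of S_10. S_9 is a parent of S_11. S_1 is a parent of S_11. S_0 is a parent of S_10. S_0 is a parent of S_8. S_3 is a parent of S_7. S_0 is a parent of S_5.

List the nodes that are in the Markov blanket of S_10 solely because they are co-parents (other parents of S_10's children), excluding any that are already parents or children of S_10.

Children of S_10: S_12.
  S_12's other parents are S_0, S_1, S_3, S_4, S_5, S_6, S_9, S_11.
Excluding nodes already adjacent to S_10 (S_0, S_2, S_6, S_7, S_12), the co-parent-only contribution is {S_1, S_3, S_4, S_5, S_9, S_11}.

{S_1, S_3, S_4, S_5, S_9, S_11}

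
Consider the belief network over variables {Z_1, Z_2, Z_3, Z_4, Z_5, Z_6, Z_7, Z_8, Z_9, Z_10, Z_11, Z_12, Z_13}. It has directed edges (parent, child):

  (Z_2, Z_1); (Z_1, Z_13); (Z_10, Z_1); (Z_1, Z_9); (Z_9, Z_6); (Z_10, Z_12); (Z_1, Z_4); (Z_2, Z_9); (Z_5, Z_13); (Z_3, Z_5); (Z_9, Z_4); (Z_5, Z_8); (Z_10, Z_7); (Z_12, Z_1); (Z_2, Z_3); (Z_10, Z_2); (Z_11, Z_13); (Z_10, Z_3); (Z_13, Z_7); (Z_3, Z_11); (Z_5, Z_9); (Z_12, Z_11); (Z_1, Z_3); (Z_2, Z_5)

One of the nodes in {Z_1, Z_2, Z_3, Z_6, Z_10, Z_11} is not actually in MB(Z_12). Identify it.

Z_6

Parents of Z_12: Z_10.
Ch(Z_12) = {Z_1, Z_11}.
Co-parents of Z_12 (other parents of its children):
  Z_1's other parents are Z_2, Z_10.
  Z_11's other parent is Z_3.
MB(Z_12) = {Z_1, Z_2, Z_3, Z_10, Z_11}.
Z_6 is neither a parent, child, nor co-parent of Z_12, so it does not belong.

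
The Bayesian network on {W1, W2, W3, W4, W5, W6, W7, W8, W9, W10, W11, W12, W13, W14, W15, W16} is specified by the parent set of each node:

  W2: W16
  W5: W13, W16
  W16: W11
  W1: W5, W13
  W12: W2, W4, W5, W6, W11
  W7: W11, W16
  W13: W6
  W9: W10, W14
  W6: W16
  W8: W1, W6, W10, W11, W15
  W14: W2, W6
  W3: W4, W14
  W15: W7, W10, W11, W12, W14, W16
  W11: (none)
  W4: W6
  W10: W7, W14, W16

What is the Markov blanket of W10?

Ch(W10) = {W8, W9, W15}.
W10 has parents W7, W14, W16.
Other parents of W10's children:
  parents(W9) \ {W10} = {W14}.
  W15's other parents are W7, W11, W12, W14, W16.
  parents(W8) \ {W10} = {W1, W6, W11, W15}.
Taking the union gives {W1, W6, W7, W8, W9, W11, W12, W14, W15, W16}.

{W1, W6, W7, W8, W9, W11, W12, W14, W15, W16}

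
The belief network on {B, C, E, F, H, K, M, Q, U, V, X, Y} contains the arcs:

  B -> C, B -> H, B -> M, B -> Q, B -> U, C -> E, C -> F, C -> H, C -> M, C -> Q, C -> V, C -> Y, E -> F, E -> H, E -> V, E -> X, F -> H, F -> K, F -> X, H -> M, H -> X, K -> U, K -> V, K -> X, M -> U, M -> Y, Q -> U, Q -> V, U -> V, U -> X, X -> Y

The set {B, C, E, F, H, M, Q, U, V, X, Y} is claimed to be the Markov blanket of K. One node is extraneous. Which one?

K's parents: F.
K's children: U, V, X.
For each child, the remaining parents (spouses of K):
  U also has parents B, M, Q.
  V's other parents are C, E, Q, U.
  parents(X) \ {K} = {E, F, H, U}.
MB(K) = {B, C, E, F, H, M, Q, U, V, X}.
Y is neither a parent, child, nor co-parent of K, so it does not belong.

Y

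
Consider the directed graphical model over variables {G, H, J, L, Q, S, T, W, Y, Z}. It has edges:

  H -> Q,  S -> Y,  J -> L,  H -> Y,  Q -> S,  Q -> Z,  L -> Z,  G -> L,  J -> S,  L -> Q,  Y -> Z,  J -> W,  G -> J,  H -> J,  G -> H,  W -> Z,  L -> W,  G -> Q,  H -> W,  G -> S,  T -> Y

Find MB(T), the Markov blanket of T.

T's parents: none.
T has child Y.
Parents of each child, excluding T:
  parents(Y) \ {T} = {H, S}.
Taking the union gives {H, S, Y}.

{H, S, Y}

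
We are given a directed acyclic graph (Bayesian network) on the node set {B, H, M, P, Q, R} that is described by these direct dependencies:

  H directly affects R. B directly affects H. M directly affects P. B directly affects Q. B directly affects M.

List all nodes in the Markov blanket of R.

{H}

R's parents: H.
R's children: none.
R has no children, so there are no co-parents.
Taking the union gives {H}.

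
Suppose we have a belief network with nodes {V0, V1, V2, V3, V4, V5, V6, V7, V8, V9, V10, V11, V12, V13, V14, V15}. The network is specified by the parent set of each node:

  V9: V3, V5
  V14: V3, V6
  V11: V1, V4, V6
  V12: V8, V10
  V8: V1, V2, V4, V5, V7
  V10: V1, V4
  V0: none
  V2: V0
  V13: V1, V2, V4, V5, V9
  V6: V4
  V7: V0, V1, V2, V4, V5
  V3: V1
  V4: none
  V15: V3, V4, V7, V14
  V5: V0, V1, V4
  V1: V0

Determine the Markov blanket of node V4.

The Markov blanket of a node is its parents, its children, and the other parents of its children.
Pa(V4) = {}.
Children of V4: V5, V6, V7, V8, V10, V11, V13, V15.
Other parents of V4's children:
  V5: V0, V1
  V6: —
  V7: V0, V1, V2, V5
  V8: V1, V2, V5, V7
  V10: V1
  V11: V1, V6
  V13: V1, V2, V5, V9
  V15: V3, V7, V14
Taking the union gives {V0, V1, V2, V3, V5, V6, V7, V8, V9, V10, V11, V13, V14, V15}.

{V0, V1, V2, V3, V5, V6, V7, V8, V9, V10, V11, V13, V14, V15}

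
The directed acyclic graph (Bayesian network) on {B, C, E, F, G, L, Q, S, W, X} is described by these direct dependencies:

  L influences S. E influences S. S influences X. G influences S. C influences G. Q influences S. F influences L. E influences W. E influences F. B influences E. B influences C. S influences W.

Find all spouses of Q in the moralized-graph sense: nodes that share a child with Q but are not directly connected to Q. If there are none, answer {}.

{E, G, L}

Children of Q: S.
  S: E, G, L
Excluding nodes already adjacent to Q (S), the co-parent-only contribution is {E, G, L}.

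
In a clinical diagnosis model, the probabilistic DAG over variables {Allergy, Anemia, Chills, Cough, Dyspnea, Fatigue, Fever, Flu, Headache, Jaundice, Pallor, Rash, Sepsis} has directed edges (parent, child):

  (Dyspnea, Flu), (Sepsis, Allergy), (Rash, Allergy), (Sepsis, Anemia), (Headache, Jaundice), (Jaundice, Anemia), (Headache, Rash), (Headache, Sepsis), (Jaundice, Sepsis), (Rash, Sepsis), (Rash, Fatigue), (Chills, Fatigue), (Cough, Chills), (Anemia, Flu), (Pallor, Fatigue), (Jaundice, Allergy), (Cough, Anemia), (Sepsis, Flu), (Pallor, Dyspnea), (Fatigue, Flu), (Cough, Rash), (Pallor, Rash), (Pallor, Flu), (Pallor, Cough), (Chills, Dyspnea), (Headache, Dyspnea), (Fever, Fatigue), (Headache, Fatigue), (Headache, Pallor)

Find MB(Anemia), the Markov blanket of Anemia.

{Cough, Dyspnea, Fatigue, Flu, Jaundice, Pallor, Sepsis}

By definition, MB(Anemia) is built from Anemia's parents, Anemia's children, and the co-parents of Anemia.
Anemia's children: Flu.
Anemia has parents Cough, Jaundice, Sepsis.
For each child, the remaining parents (spouses of Anemia):
  Flu: Dyspnea, Fatigue, Pallor, Sepsis
Union: {Cough, Jaundice, Sepsis} ∪ {Flu} ∪ {Dyspnea, Fatigue, Pallor, Sepsis} = {Cough, Dyspnea, Fatigue, Flu, Jaundice, Pallor, Sepsis}.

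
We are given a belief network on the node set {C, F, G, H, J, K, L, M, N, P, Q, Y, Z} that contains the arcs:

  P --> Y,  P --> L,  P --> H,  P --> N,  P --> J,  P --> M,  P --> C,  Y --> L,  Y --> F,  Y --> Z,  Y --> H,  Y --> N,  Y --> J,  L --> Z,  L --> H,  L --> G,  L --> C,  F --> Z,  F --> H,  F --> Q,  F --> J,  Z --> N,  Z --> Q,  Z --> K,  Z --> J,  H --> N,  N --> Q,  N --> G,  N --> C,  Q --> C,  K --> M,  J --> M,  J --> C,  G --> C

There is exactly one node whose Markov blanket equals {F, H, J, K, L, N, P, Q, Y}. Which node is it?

Z

The target node must have every member of {F, H, J, K, L, N, P, Q, Y} as a parent, child, or co-parent, and no others.
Parents of Z: F, L, Y; children: J, K, N, Q; co-parents: F, H, N, P, Y.
These exactly cover the given set, so the node is Z.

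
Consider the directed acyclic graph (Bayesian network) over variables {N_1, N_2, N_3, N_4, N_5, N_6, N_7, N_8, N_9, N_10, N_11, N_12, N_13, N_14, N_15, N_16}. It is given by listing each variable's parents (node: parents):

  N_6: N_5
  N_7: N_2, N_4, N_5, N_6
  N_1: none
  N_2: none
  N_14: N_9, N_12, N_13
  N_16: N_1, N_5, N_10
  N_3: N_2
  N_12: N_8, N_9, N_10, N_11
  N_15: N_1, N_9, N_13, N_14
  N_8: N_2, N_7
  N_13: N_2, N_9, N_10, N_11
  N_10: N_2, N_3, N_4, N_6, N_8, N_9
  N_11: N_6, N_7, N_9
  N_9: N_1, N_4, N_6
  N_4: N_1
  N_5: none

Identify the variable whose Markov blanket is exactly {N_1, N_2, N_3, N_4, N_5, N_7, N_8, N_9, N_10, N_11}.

The target node must have every member of {N_1, N_2, N_3, N_4, N_5, N_7, N_8, N_9, N_10, N_11} as a parent, child, or co-parent, and no others.
Parents of N_6: N_5; children: N_7, N_9, N_10, N_11; co-parents: N_1, N_2, N_3, N_4, N_5, N_7, N_8, N_9.
These exactly cover the given set, so the node is N_6.

N_6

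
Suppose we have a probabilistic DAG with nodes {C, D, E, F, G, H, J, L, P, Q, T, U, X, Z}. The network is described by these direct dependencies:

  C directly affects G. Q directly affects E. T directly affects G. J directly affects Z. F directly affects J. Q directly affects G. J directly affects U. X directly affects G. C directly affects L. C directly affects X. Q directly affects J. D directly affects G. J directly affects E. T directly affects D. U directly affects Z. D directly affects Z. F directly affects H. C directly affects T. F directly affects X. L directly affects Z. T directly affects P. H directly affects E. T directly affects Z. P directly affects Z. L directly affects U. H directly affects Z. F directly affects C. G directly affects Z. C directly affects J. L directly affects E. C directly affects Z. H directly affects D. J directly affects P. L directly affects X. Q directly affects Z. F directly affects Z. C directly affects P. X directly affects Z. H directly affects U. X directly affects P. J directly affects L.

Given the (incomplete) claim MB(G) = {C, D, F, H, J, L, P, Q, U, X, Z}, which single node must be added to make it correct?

By definition, MB(G) is built from G's parents, G's children, and the co-parents of G.
G's children: Z.
Pa(G) = {C, D, Q, T, X}.
Parents of each child, excluding G:
  parents(Z) \ {G} = {C, D, F, H, J, L, P, Q, T, U, X}.
MB(G) = {C, D, F, H, J, L, P, Q, T, U, X, Z}.
Comparing with the claimed set, T is missing.

T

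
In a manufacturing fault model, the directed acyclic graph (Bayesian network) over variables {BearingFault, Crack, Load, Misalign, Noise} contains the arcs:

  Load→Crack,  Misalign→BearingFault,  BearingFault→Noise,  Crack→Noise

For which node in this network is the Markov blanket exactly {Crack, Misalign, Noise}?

BearingFault

The target node must have every member of {Crack, Misalign, Noise} as a parent, child, or co-parent, and no others.
Parents of BearingFault: Misalign; children: Noise; co-parents: Crack.
These exactly cover the given set, so the node is BearingFault.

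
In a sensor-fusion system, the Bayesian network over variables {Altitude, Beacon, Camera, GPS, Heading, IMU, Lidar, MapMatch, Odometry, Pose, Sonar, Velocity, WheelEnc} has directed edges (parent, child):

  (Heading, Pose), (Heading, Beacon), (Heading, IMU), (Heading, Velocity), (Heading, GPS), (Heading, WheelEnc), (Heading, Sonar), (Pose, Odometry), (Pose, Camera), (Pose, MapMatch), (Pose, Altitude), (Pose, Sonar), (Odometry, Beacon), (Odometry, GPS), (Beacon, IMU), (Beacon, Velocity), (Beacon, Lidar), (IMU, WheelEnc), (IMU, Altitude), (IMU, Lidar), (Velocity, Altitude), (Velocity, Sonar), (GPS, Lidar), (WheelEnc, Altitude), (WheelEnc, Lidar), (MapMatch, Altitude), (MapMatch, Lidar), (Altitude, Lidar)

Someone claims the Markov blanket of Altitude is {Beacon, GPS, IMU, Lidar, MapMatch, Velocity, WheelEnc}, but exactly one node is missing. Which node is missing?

Recall MB(v) = parents ∪ children ∪ spouses, where spouses are the other parents of v's children.
Altitude has child Lidar.
Pa(Altitude) = {IMU, MapMatch, Pose, Velocity, WheelEnc}.
Parents of each child, excluding Altitude:
  Lidar's other parents are Beacon, GPS, IMU, MapMatch, WheelEnc.
MB(Altitude) = {Beacon, GPS, IMU, Lidar, MapMatch, Pose, Velocity, WheelEnc}.
Comparing with the claimed set, Pose is missing.

Pose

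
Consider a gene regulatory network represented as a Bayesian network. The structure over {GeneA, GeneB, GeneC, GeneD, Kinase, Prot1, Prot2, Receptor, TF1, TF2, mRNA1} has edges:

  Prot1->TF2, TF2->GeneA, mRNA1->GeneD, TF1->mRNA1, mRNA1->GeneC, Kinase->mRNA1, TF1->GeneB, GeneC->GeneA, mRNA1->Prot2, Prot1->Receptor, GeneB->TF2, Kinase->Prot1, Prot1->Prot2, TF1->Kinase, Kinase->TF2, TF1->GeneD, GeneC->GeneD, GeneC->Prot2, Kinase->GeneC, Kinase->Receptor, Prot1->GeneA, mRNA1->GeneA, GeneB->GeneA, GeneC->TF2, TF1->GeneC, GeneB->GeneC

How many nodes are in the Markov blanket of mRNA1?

9

mRNA1's parents: Kinase, TF1.
Children of mRNA1: GeneA, GeneC, GeneD, Prot2.
Parents of each child, excluding mRNA1:
  GeneC also has parents GeneB, Kinase, TF1.
  GeneD's other parents are GeneC, TF1.
  GeneA also has parents GeneB, GeneC, Prot1, TF2.
  Prot2's other parents are GeneC, Prot1.
MB(mRNA1) = {GeneA, GeneB, GeneC, GeneD, Kinase, Prot1, Prot2, TF1, TF2}, which has 9 nodes.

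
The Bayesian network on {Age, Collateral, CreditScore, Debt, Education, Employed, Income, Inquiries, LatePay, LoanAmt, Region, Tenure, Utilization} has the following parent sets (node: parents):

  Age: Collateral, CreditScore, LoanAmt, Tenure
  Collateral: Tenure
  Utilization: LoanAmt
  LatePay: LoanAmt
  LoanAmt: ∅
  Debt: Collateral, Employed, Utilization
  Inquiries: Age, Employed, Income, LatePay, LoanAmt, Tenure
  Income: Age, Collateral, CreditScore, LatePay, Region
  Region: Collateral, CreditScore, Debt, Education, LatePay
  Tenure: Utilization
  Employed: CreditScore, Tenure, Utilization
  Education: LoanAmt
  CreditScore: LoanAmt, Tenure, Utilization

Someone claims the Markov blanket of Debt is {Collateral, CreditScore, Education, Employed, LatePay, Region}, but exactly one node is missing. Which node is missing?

Debt has child Region.
Parents of Debt: Collateral, Employed, Utilization.
Parents of each child, excluding Debt:
  Region's other parents are Collateral, CreditScore, Education, LatePay.
MB(Debt) = {Collateral, CreditScore, Education, Employed, LatePay, Region, Utilization}.
Comparing with the claimed set, Utilization is missing.

Utilization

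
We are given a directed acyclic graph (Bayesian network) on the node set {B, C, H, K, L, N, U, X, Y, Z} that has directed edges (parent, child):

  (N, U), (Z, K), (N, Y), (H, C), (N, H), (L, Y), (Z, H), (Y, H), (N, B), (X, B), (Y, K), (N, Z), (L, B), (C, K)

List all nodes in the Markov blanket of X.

X has child B.
X has no parents.
Co-parents of X (other parents of its children):
  parents(B) \ {X} = {L, N}.
So the Markov blanket of X is {B, L, N}.

{B, L, N}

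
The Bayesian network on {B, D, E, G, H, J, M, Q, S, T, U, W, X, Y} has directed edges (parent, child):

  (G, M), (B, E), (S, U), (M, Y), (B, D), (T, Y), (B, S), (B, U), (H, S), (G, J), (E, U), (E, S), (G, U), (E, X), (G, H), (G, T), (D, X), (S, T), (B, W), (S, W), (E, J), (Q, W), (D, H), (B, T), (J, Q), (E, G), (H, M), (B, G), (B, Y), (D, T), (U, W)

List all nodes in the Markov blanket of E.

{B, D, G, H, J, S, U, X}

Recall MB(v) = parents ∪ children ∪ spouses, where spouses are the other parents of v's children.
E's parents: B.
Ch(E) = {G, J, S, U, X}.
Co-parents of E (other parents of its children):
  G: B
  J: G
  S: B, H
  U: B, G, S
  X: D
Taking the union gives {B, D, G, H, J, S, U, X}.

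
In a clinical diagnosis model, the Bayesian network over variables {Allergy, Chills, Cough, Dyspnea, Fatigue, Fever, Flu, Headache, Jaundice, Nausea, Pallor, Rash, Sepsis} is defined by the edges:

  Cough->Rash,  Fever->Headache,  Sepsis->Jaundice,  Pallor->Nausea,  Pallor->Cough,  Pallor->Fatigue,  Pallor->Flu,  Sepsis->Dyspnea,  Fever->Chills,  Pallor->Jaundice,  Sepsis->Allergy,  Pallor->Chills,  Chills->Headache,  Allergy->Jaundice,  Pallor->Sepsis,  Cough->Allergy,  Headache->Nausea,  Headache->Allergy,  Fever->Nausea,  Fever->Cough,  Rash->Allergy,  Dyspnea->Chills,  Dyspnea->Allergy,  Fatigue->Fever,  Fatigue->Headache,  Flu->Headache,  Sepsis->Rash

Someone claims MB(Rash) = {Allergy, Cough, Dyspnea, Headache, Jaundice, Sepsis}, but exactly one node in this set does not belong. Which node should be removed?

A node's Markov blanket = Pa ∪ Ch ∪ (parents of Ch other than the node itself).
Rash's parents: Cough, Sepsis.
Rash's children: Allergy.
Co-parents of Rash (other parents of its children):
  Allergy's other parents are Cough, Dyspnea, Headache, Sepsis.
MB(Rash) = {Allergy, Cough, Dyspnea, Headache, Sepsis}.
Jaundice is neither a parent, child, nor co-parent of Rash, so it does not belong.

Jaundice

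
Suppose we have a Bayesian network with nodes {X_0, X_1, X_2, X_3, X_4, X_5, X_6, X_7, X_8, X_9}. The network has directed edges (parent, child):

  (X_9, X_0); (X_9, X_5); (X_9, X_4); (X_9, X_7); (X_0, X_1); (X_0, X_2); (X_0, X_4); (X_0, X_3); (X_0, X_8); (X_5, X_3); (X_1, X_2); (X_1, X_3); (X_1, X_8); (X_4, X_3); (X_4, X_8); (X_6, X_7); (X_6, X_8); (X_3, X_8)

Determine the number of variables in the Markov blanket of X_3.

By definition, MB(X_3) is built from X_3's parents, X_3's children, and the co-parents of X_3.
Ch(X_3) = {X_8}.
Pa(X_3) = {X_0, X_1, X_4, X_5}.
Co-parents of X_3 (other parents of its children):
  parents(X_8) \ {X_3} = {X_0, X_1, X_4, X_6}.
MB(X_3) = {X_0, X_1, X_4, X_5, X_6, X_8}, which has 6 nodes.

6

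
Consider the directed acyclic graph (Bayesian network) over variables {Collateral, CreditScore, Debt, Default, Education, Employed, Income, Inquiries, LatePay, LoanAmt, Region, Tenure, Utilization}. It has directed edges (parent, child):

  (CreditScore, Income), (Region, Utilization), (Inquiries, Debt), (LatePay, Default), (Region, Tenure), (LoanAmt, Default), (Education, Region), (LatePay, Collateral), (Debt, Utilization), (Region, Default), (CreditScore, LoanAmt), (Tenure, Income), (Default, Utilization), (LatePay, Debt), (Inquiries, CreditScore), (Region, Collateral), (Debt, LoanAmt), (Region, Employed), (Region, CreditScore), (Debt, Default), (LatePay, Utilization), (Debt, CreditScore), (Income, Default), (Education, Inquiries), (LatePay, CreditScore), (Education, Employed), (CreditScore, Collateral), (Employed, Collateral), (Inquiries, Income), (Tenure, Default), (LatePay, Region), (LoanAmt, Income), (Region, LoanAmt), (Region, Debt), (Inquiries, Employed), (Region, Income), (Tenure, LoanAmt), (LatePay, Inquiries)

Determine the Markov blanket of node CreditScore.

{Collateral, Debt, Employed, Income, Inquiries, LatePay, LoanAmt, Region, Tenure}

A node's Markov blanket = Pa ∪ Ch ∪ (parents of Ch other than the node itself).
Ch(CreditScore) = {Collateral, Income, LoanAmt}.
Pa(CreditScore) = {Debt, Inquiries, LatePay, Region}.
Other parents of CreditScore's children:
  LoanAmt: Debt, Region, Tenure
  Income: Inquiries, LoanAmt, Region, Tenure
  Collateral: Employed, LatePay, Region
Taking the union gives {Collateral, Debt, Employed, Income, Inquiries, LatePay, LoanAmt, Region, Tenure}.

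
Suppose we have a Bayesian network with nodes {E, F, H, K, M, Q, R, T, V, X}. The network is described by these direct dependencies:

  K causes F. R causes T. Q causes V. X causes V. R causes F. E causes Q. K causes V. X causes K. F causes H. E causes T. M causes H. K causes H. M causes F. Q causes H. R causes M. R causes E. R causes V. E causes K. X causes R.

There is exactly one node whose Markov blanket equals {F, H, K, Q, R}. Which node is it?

The target node must have every member of {F, H, K, Q, R} as a parent, child, or co-parent, and no others.
Parents of M: R; children: F, H; co-parents: F, K, Q, R.
These exactly cover the given set, so the node is M.

M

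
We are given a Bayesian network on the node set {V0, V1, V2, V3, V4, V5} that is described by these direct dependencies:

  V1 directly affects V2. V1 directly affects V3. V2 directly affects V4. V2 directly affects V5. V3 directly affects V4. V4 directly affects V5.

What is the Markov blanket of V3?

The Markov blanket of a node is its parents, its children, and the other parents of its children.
V3's parents: V1.
Children of V3: V4.
Other parents of V3's children:
  V4 also has parent V2.
So the Markov blanket of V3 is {V1, V2, V4}.

{V1, V2, V4}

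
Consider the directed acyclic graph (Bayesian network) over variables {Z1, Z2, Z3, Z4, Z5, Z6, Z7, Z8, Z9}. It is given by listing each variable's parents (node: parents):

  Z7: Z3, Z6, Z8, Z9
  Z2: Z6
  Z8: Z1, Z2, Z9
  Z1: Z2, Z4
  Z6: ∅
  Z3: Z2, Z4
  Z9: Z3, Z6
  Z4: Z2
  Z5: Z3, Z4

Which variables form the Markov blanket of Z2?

{Z1, Z3, Z4, Z6, Z8, Z9}

By definition, MB(Z2) is built from Z2's parents, Z2's children, and the co-parents of Z2.
Ch(Z2) = {Z1, Z3, Z4, Z8}.
Parents of Z2: Z6.
Parents of each child, excluding Z2:
  Z4: no additional parents.
  parents(Z1) \ {Z2} = {Z4}.
  Z3's other parent is Z4.
  Z8 also has parents Z1, Z9.
Taking the union gives {Z1, Z3, Z4, Z6, Z8, Z9}.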